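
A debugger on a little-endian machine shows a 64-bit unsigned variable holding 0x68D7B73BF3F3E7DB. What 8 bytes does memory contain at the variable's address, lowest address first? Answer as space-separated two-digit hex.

Split into bytes (most-significant first): 68 D7 B7 3B F3 F3 E7 DB.
In little-endian order the low byte comes first in memory.
So at ascending addresses the bytes are DB E7 F3 F3 3B B7 D7 68.

DB E7 F3 F3 3B B7 D7 68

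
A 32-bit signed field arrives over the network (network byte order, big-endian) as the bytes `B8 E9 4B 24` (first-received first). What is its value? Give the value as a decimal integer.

-1192670428

Big-endian: lowest address holds the most-significant byte.
The bytes are already most-significant first: 0xB8E94B24.
Top bit is set, so as a signed 32-bit value this is 0xB8E94B24 − 2^32 = -1192670428.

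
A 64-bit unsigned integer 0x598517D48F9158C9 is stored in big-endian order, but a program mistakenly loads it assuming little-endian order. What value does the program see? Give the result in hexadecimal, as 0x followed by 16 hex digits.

Stored big-endian, the bytes at ascending addresses are 59 85 17 D4 8F 91 58 C9.
Read back as little-endian, the first byte is least significant, giving 0xC958918FD4178559.

0xC958918FD4178559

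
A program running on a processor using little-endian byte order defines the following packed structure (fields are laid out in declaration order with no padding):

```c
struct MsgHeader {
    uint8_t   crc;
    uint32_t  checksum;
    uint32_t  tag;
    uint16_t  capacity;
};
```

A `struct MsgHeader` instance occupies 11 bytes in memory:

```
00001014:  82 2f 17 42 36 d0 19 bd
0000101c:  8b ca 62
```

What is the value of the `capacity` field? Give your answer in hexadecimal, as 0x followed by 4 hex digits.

0x62CA

`capacity` follows `crc` (1 B), `checksum` (4 B), `tag` (4 B), so it starts at offset 1 + 4 + 4 = 9 and occupies 2 bytes.
Bytes at offsets 9..10: CA 62.
Little-endian stores the least-significant byte at the lowest address.
Reassemble most-significant byte first: 62 CA → 0x62CA.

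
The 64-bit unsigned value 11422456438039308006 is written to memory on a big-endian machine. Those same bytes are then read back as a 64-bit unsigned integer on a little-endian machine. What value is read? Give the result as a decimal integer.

11422456438039308006 in 64-bit hexadecimal is 0x9E84B79C93B4E6E6.
Stored big-endian, the bytes at ascending addresses are 9E 84 B7 9C 93 B4 E6 E6.
Read back as little-endian, the first byte is least significant, giving 0xE6E6B4939CB7849E.
0xE6E6B4939CB7849E = 16638184419449341086.

16638184419449341086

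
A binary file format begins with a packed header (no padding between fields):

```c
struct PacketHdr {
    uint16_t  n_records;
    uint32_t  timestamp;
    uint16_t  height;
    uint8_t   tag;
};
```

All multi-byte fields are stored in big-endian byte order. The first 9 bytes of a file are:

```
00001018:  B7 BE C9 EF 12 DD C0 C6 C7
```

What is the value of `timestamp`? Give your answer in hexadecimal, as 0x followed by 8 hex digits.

0xC9EF12DD

`timestamp` follows `n_records` (2 bytes), so it starts at byte offset 2 and occupies 4 bytes.
Bytes at offsets 2..5: C9 EF 12 DD.
Big-endian: lowest address holds the most-significant byte.
The bytes are already most-significant first: 0xC9EF12DD.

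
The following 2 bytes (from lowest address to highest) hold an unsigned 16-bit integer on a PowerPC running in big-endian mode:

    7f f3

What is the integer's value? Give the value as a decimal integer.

32755

Big-endian: lowest address holds the most-significant byte.
The bytes are already most-significant first: 0x7FF3.
0x7FF3 = 32755.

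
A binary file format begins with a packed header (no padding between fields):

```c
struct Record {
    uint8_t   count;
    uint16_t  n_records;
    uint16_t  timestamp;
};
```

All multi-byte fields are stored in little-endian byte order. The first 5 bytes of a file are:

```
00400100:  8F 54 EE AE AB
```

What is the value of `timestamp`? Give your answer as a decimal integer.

`timestamp` follows `count` (1 B), `n_records` (2 B), so it starts at offset 1 + 2 = 3 and occupies 2 bytes.
Bytes at offsets 3..4: AE AB.
Little-endian stores the least-significant byte at the lowest address.
Reassemble most-significant byte first: AB AE → 0xABAE.
0xABAE = 43950.

43950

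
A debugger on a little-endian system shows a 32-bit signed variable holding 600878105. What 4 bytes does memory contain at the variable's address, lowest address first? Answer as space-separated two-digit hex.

19 AC D0 23

600878105 in hexadecimal, padded to 32 bits, is 0x23D0AC19.
Split into bytes (most-significant first): 23 D0 AC 19.
In little-endian order the low byte comes first in memory.
So at ascending addresses the bytes are 19 AC D0 23.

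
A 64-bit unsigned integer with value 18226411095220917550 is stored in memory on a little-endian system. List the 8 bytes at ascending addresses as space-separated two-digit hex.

18226411095220917550 in hexadecimal, padded to 64 bits, is 0xFCF13852CCE1952E.
Split into bytes (most-significant first): FC F1 38 52 CC E1 95 2E.
Little-endian stores the least-significant byte at the lowest address.
So at ascending addresses the bytes are 2E 95 E1 CC 52 38 F1 FC.

2E 95 E1 CC 52 38 F1 FC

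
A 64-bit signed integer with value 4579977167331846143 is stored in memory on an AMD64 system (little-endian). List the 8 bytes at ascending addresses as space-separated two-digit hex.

4579977167331846143 in hexadecimal, padded to 64 bits, is 0x3F8F58F7CA36E7FF.
Split into bytes (most-significant first): 3F 8F 58 F7 CA 36 E7 FF.
Little-endian: lowest address holds the least-significant byte.
So at ascending addresses the bytes are FF E7 36 CA F7 58 8F 3F.

FF E7 36 CA F7 58 8F 3F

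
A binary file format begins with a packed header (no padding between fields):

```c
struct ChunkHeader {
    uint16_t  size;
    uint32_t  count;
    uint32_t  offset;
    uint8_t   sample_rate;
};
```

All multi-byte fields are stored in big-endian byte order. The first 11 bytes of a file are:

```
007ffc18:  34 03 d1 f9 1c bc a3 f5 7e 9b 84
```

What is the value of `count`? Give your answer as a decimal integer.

3522763964

`count` follows `size` (2 bytes), so it starts at byte offset 2 and occupies 4 bytes.
Bytes at offsets 2..5: D1 F9 1C BC.
Big-endian stores the most-significant byte at the lowest address.
The bytes are already most-significant first: 0xD1F91CBC.
0xD1F91CBC = 3522763964.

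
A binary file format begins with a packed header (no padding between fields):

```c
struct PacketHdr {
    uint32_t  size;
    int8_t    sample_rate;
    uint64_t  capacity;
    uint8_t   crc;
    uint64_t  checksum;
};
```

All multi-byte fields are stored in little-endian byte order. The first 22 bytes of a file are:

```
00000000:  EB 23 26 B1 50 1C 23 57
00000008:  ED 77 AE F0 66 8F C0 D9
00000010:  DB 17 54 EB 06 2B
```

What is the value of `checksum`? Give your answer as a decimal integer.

`checksum` follows `size` (4 B), `sample_rate` (1 B), `capacity` (8 B), `crc` (1 B), so it starts at offset 4 + 1 + 8 + 1 = 14 and occupies 8 bytes.
Bytes at offsets 14..21: C0 D9 DB 17 54 EB 06 2B.
Little-endian stores the least-significant byte at the lowest address.
Reassemble most-significant byte first: 2B 06 EB 54 17 DB D9 C0 → 0x2B06EB5417DBD9C0.
0x2B06EB5417DBD9C0 = 3100424139901229504.

3100424139901229504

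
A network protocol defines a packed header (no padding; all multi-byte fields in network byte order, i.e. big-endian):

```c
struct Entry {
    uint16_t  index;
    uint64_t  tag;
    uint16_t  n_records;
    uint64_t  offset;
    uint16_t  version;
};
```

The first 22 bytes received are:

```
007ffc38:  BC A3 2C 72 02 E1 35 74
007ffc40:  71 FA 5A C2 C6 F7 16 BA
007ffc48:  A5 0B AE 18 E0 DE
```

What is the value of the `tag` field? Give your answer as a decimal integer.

`tag` follows `index` (2 bytes), so it starts at byte offset 2 and occupies 8 bytes.
Bytes at offsets 2..9: 2C 72 02 E1 35 74 71 FA.
In big-endian order the high byte comes first in memory.
The bytes are already most-significant first: 0x2C7202E1357471FA.
0x2C7202E1357471FA = 3202625451301564922.

3202625451301564922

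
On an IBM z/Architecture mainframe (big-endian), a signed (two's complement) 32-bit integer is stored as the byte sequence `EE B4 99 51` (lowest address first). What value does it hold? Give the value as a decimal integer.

Big-endian: lowest address holds the most-significant byte.
The bytes are already most-significant first: 0xEEB49951.
Top bit is set, so as a signed 32-bit value this is 0xEEB49951 − 2^32 = -290154159.

-290154159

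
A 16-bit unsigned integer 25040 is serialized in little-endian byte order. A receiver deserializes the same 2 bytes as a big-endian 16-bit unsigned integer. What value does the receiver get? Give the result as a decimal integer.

53345

25040 in 16-bit hexadecimal is 0x61D0.
Stored little-endian, the bytes at ascending addresses are D0 61.
Read back as big-endian, the last byte is least significant, giving 0xD061.
0xD061 = 53345.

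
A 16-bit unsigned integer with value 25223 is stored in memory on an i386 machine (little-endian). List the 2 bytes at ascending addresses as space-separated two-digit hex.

25223 in hexadecimal, padded to 16 bits, is 0x6287.
Split into bytes (most-significant first): 62 87.
Little-endian: lowest address holds the least-significant byte.
So at ascending addresses the bytes are 87 62.

87 62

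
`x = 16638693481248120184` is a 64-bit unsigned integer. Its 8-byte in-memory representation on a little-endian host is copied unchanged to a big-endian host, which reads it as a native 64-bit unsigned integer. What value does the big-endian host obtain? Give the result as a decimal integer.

16638693481248120184 in 64-bit hexadecimal is 0xE6E88390CC66DD78.
Stored little-endian, the bytes at ascending addresses are 78 DD 66 CC 90 83 E8 E6.
Read back as big-endian, the last byte is least significant, giving 0x78DD66CC9083E8E6.
0x78DD66CC9083E8E6 = 8709230283188332774.

8709230283188332774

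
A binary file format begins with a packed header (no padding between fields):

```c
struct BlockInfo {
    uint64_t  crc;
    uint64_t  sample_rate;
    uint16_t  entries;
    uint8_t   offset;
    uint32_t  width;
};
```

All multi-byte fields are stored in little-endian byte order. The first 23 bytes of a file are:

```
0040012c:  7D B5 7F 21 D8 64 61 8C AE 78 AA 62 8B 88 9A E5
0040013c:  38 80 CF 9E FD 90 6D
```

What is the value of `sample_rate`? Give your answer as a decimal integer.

16544686313336109230

`sample_rate` follows `crc` (8 bytes), so it starts at byte offset 8 and occupies 8 bytes.
Bytes at offsets 8..15: AE 78 AA 62 8B 88 9A E5.
Little-endian: lowest address holds the least-significant byte.
Reassemble most-significant byte first: E5 9A 88 8B 62 AA 78 AE → 0xE59A888B62AA78AE.
0xE59A888B62AA78AE = 16544686313336109230.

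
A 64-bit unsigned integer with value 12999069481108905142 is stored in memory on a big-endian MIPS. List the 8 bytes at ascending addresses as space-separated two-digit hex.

B4 65 F8 D2 30 1E 1C B6

12999069481108905142 in hexadecimal, padded to 64 bits, is 0xB465F8D2301E1CB6.
Split into bytes (most-significant first): B4 65 F8 D2 30 1E 1C B6.
In big-endian order the high byte comes first in memory.
So the memory order matches the most-significant-first order: B4 65 F8 D2 30 1E 1C B6.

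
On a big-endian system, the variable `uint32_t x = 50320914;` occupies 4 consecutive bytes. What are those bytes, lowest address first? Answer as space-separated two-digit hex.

02 FF D6 12

50320914 in hexadecimal, padded to 32 bits, is 0x02FFD612.
Split into bytes (most-significant first): 02 FF D6 12.
In big-endian order the high byte comes first in memory.
So the memory order matches the most-significant-first order: 02 FF D6 12.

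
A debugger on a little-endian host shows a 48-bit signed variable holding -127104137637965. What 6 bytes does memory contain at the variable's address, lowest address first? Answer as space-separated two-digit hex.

Two's complement of -127104137637965 in 48 bits: 127104137637965 = 0x7399BCF9304D; invert → 0x8C664306CFB2; add 1 → 0x8C664306CFB3.
Split into bytes (most-significant first): 8C 66 43 06 CF B3.
Little-endian: lowest address holds the least-significant byte.
So at ascending addresses the bytes are B3 CF 06 43 66 8C.

B3 CF 06 43 66 8C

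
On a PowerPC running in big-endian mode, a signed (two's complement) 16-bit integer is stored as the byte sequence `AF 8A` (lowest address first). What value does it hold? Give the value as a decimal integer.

-20598

Big-endian stores the most-significant byte at the lowest address.
The bytes are already most-significant first: 0xAF8A.
Top bit is set, so as a signed 16-bit value this is 0xAF8A − 2^16 = -20598.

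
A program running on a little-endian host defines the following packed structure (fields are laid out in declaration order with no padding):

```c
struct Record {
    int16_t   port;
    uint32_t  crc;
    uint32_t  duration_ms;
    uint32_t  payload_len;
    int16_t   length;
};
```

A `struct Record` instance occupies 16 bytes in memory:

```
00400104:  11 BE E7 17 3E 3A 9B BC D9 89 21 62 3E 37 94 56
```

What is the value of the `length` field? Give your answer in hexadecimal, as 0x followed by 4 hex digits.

`length` follows `port` (2 B), `crc` (4 B), `duration_ms` (4 B), `payload_len` (4 B), so it starts at offset 2 + 4 + 4 + 4 = 14 and occupies 2 bytes.
Bytes at offsets 14..15: 94 56.
Little-endian stores the least-significant byte at the lowest address.
Reassemble most-significant byte first: 56 94 → 0x5694.

0x5694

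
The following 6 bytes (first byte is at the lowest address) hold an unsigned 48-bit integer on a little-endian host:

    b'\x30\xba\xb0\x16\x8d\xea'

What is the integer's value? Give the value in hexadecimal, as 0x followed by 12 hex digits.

Little-endian: lowest address holds the least-significant byte.
Reassemble most-significant byte first: EA 8D 16 B0 BA 30 → 0xEA8D16B0BA30.

0xEA8D16B0BA30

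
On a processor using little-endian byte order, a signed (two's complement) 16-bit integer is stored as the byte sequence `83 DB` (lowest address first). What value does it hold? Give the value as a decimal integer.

In little-endian order the low byte comes first in memory.
Reassemble most-significant byte first: DB 83 → 0xDB83.
Top bit is set, so as a signed 16-bit value this is 0xDB83 − 2^16 = -9341.

-9341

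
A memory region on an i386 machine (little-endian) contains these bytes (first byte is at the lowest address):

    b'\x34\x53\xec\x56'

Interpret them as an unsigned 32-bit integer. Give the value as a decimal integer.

1458328372

In little-endian order the low byte comes first in memory.
Reassemble most-significant byte first: 56 EC 53 34 → 0x56EC5334.
0x56EC5334 = 1458328372.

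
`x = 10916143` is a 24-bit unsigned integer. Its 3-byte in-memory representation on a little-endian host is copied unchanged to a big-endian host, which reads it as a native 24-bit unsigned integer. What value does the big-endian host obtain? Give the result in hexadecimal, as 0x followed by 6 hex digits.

10916143 in 24-bit hexadecimal is 0xA6912F.
Stored little-endian, the bytes at ascending addresses are 2F 91 A6.
Read back as big-endian, the last byte is least significant, giving 0x2F91A6.

0x2F91A6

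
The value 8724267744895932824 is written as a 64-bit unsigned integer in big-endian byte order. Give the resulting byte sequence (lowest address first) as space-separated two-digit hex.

79 12 D3 4A 73 EB 99 98

8724267744895932824 in hexadecimal, padded to 64 bits, is 0x7912D34A73EB9998.
Split into bytes (most-significant first): 79 12 D3 4A 73 EB 99 98.
Big-endian stores the most-significant byte at the lowest address.
So the memory order matches the most-significant-first order: 79 12 D3 4A 73 EB 99 98.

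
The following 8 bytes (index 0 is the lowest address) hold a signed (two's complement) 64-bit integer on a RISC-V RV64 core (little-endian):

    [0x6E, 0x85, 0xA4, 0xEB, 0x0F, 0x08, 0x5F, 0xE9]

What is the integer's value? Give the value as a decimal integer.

Little-endian: lowest address holds the least-significant byte.
Reassemble most-significant byte first: E9 5F 08 0F EB A4 85 6E → 0xE95F080FEBA4856E.
Top bit is set, so as a signed 64-bit value this is 0xE95F080FEBA4856E − 2^64 = -1630575675613870738.

-1630575675613870738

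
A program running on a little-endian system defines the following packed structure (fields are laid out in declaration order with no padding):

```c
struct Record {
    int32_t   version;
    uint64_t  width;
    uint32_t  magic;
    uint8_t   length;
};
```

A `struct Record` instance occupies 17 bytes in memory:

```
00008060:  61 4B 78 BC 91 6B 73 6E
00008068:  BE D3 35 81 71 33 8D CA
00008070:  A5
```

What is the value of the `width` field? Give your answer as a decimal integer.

9310580619508673425

`width` follows `version` (4 bytes), so it starts at byte offset 4 and occupies 8 bytes.
Bytes at offsets 4..11: 91 6B 73 6E BE D3 35 81.
Little-endian stores the least-significant byte at the lowest address.
Reassemble most-significant byte first: 81 35 D3 BE 6E 73 6B 91 → 0x8135D3BE6E736B91.
0x8135D3BE6E736B91 = 9310580619508673425.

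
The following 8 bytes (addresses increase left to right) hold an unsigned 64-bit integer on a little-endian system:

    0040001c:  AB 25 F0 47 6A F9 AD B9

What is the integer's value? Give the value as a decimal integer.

Little-endian stores the least-significant byte at the lowest address.
Reassemble most-significant byte first: B9 AD F9 6A 47 F0 25 AB → 0xB9ADF96A47F025AB.
0xB9ADF96A47F025AB = 13379624302856381867.

13379624302856381867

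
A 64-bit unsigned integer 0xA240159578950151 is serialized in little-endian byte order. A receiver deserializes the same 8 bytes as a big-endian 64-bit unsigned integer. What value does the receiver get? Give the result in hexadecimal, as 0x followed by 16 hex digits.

Stored little-endian, the bytes at ascending addresses are 51 01 95 78 95 15 40 A2.
Read back as big-endian, the last byte is least significant, giving 0x51019578951540A2.

0x51019578951540A2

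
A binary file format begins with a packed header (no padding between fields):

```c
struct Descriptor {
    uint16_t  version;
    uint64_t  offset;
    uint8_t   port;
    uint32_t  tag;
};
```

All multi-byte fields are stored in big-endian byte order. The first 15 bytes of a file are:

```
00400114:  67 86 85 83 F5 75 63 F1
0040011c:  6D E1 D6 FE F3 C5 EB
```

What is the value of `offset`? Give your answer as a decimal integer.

9620803113530256865

`offset` follows `version` (2 bytes), so it starts at byte offset 2 and occupies 8 bytes.
Bytes at offsets 2..9: 85 83 F5 75 63 F1 6D E1.
Big-endian stores the most-significant byte at the lowest address.
The bytes are already most-significant first: 0x8583F57563F16DE1.
0x8583F57563F16DE1 = 9620803113530256865.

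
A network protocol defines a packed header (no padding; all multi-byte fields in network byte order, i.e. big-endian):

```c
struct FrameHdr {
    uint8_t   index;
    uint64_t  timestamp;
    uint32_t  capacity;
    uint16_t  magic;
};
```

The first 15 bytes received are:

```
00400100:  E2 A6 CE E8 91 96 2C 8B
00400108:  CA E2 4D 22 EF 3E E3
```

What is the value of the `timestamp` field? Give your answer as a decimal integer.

`timestamp` follows `index` (1 byte), so it starts at byte offset 1 and occupies 8 bytes.
Bytes at offsets 1..8: A6 CE E8 91 96 2C 8B CA.
Big-endian stores the most-significant byte at the lowest address.
The bytes are already most-significant first: 0xA6CEE891962C8BCA.
0xA6CEE891962C8BCA = 12019800167485836234.

12019800167485836234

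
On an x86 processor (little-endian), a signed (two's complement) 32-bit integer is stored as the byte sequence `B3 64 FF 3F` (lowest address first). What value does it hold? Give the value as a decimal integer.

Little-endian stores the least-significant byte at the lowest address.
Reassemble most-significant byte first: 3F FF 64 B3 → 0x3FFF64B3.
0x3FFF64B3 = 1073702067.

1073702067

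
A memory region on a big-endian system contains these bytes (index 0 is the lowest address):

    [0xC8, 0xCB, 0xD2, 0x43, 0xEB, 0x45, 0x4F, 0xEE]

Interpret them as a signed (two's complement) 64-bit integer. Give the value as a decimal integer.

In big-endian order the high byte comes first in memory.
The bytes are already most-significant first: 0xC8CBD243EB454FEE.
Top bit is set, so as a signed 64-bit value this is 0xC8CBD243EB454FEE − 2^64 = -3977854656699871250.

-3977854656699871250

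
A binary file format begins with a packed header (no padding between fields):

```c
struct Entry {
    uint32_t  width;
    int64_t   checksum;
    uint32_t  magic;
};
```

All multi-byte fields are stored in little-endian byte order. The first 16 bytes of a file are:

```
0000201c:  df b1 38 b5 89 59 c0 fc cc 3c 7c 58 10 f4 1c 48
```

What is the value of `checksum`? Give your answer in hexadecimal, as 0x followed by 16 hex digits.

0x587C3CCCFCC05989

`checksum` follows `width` (4 bytes), so it starts at byte offset 4 and occupies 8 bytes.
Bytes at offsets 4..11: 89 59 C0 FC CC 3C 7C 58.
Little-endian stores the least-significant byte at the lowest address.
Reassemble most-significant byte first: 58 7C 3C CC FC C0 59 89 → 0x587C3CCCFCC05989.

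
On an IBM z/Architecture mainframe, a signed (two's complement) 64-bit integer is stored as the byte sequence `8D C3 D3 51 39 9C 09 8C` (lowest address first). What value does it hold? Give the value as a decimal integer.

-8231503348090795636

Big-endian: lowest address holds the most-significant byte.
The bytes are already most-significant first: 0x8DC3D351399C098C.
Top bit is set, so as a signed 64-bit value this is 0x8DC3D351399C098C − 2^64 = -8231503348090795636.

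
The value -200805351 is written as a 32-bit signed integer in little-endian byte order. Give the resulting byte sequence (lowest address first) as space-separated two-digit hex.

19 F4 07 F4

Two's complement of -200805351 in 32 bits: 200805351 = 0x0BF80BE7; invert → 0xF407F418; add 1 → 0xF407F419.
Split into bytes (most-significant first): F4 07 F4 19.
In little-endian order the low byte comes first in memory.
So at ascending addresses the bytes are 19 F4 07 F4.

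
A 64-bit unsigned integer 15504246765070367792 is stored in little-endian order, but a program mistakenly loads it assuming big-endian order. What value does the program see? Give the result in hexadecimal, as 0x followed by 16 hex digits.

15504246765070367792 in 64-bit hexadecimal is 0xD72A2649AE04BC30.
Stored little-endian, the bytes at ascending addresses are 30 BC 04 AE 49 26 2A D7.
Read back as big-endian, the last byte is least significant, giving 0x30BC04AE49262AD7.

0x30BC04AE49262AD7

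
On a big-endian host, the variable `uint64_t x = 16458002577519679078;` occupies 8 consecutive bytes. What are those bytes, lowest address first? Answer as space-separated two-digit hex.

E4 66 92 25 61 86 16 66

16458002577519679078 in hexadecimal, padded to 64 bits, is 0xE466922561861666.
Split into bytes (most-significant first): E4 66 92 25 61 86 16 66.
Big-endian stores the most-significant byte at the lowest address.
So the memory order matches the most-significant-first order: E4 66 92 25 61 86 16 66.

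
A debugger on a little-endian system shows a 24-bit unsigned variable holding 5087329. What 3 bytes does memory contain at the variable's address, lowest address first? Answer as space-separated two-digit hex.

5087329 in hexadecimal, padded to 24 bits, is 0x4DA061.
Split into bytes (most-significant first): 4D A0 61.
Little-endian: lowest address holds the least-significant byte.
So at ascending addresses the bytes are 61 A0 4D.

61 A0 4D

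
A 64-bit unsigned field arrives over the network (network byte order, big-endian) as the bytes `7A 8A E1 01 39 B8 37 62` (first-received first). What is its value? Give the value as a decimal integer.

Big-endian stores the most-significant byte at the lowest address.
The bytes are already most-significant first: 0x7A8AE10139B83762.
0x7A8AE10139B83762 = 8830117414792869730.

8830117414792869730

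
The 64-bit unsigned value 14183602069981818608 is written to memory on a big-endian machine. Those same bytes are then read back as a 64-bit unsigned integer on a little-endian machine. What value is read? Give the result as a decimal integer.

17361027232067671748

14183602069981818608 in 64-bit hexadecimal is 0xC4D646EF48C2EEF0.
Stored big-endian, the bytes at ascending addresses are C4 D6 46 EF 48 C2 EE F0.
Read back as little-endian, the first byte is least significant, giving 0xF0EEC248EF46D6C4.
0xF0EEC248EF46D6C4 = 17361027232067671748.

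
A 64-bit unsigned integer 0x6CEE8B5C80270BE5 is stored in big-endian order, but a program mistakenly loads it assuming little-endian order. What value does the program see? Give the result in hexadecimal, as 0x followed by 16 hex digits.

Stored big-endian, the bytes at ascending addresses are 6C EE 8B 5C 80 27 0B E5.
Read back as little-endian, the first byte is least significant, giving 0xE50B27805C8BEE6C.

0xE50B27805C8BEE6C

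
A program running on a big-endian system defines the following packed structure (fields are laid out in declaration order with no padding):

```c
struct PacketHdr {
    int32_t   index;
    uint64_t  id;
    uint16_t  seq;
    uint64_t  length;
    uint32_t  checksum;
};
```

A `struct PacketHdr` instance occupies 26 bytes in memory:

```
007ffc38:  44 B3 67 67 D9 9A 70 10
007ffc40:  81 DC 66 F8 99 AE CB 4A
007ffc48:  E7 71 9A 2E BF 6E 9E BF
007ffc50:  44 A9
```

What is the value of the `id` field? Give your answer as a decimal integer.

`id` follows `index` (4 bytes), so it starts at byte offset 4 and occupies 8 bytes.
Bytes at offsets 4..11: D9 9A 70 10 81 DC 66 F8.
Big-endian stores the most-significant byte at the lowest address.
The bytes are already most-significant first: 0xD99A701081DC66F8.
0xD99A701081DC66F8 = 15679968268844295928.

15679968268844295928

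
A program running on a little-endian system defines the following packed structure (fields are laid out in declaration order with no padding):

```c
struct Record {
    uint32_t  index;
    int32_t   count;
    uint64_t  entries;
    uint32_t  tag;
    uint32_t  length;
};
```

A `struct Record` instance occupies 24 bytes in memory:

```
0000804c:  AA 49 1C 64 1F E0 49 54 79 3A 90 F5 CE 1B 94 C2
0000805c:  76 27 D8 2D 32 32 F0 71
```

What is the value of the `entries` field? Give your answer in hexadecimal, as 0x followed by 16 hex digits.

0xC2941BCEF5903A79

`entries` follows `index` (4 B), `count` (4 B), so it starts at offset 4 + 4 = 8 and occupies 8 bytes.
Bytes at offsets 8..15: 79 3A 90 F5 CE 1B 94 C2.
Little-endian stores the least-significant byte at the lowest address.
Reassemble most-significant byte first: C2 94 1B CE F5 90 3A 79 → 0xC2941BCEF5903A79.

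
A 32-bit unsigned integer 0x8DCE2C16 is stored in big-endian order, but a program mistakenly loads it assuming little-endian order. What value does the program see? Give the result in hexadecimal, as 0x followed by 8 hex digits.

Stored big-endian, the bytes at ascending addresses are 8D CE 2C 16.
Read back as little-endian, the first byte is least significant, giving 0x162CCE8D.

0x162CCE8D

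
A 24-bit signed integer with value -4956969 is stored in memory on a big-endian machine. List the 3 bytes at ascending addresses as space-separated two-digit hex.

Two's complement of -4956969 in 24 bits: 4956969 = 0x4BA329; invert → 0xB45CD6; add 1 → 0xB45CD7.
Split into bytes (most-significant first): B4 5C D7.
Big-endian: lowest address holds the most-significant byte.
So the memory order matches the most-significant-first order: B4 5C D7.

B4 5C D7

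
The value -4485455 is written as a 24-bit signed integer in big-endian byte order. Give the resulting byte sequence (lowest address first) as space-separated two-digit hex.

BB 8E B1

Two's complement of -4485455 in 24 bits: 4485455 = 0x44714F; invert → 0xBB8EB0; add 1 → 0xBB8EB1.
Split into bytes (most-significant first): BB 8E B1.
Big-endian: lowest address holds the most-significant byte.
So the memory order matches the most-significant-first order: BB 8E B1.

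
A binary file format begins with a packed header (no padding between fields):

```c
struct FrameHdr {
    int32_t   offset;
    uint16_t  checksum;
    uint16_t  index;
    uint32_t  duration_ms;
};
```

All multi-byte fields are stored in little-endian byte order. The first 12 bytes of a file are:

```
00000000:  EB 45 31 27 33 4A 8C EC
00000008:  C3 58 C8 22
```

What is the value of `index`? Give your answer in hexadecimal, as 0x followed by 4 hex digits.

`index` follows `offset` (4 B), `checksum` (2 B), so it starts at offset 4 + 2 = 6 and occupies 2 bytes.
Bytes at offsets 6..7: 8C EC.
In little-endian order the low byte comes first in memory.
Reassemble most-significant byte first: EC 8C → 0xEC8C.

0xEC8C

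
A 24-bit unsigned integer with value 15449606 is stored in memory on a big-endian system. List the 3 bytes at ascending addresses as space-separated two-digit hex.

EB BE 06

15449606 in hexadecimal, padded to 24 bits, is 0xEBBE06.
Split into bytes (most-significant first): EB BE 06.
In big-endian order the high byte comes first in memory.
So the memory order matches the most-significant-first order: EB BE 06.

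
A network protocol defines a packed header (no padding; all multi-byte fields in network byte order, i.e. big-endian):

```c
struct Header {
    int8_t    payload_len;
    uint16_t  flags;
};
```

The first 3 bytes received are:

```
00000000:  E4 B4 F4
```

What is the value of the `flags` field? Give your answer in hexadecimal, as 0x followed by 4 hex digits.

`flags` follows `payload_len` (1 byte), so it starts at byte offset 1 and occupies 2 bytes.
Bytes at offsets 1..2: B4 F4.
Big-endian: lowest address holds the most-significant byte.
The bytes are already most-significant first: 0xB4F4.

0xB4F4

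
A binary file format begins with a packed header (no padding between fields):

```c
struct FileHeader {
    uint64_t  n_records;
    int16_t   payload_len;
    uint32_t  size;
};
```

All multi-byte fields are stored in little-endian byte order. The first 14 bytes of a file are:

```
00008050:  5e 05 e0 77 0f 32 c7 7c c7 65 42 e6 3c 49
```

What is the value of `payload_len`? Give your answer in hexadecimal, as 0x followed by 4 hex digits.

0x65C7

`payload_len` follows `n_records` (8 bytes), so it starts at byte offset 8 and occupies 2 bytes.
Bytes at offsets 8..9: C7 65.
Little-endian stores the least-significant byte at the lowest address.
Reassemble most-significant byte first: 65 C7 → 0x65C7.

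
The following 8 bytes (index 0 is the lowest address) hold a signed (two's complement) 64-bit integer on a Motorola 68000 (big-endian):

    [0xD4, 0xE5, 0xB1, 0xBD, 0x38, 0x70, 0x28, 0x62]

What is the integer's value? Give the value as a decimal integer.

In big-endian order the high byte comes first in memory.
The bytes are already most-significant first: 0xD4E5B1BD38702862.
Top bit is set, so as a signed 64-bit value this is 0xD4E5B1BD38702862 − 2^64 = -3105880941748279198.

-3105880941748279198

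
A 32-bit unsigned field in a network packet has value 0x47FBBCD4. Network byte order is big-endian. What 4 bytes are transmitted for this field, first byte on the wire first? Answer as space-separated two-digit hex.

47 FB BC D4

Split into bytes (most-significant first): 47 FB BC D4.
Big-endian stores the most-significant byte at the lowest address.
So the memory order matches the most-significant-first order: 47 FB BC D4.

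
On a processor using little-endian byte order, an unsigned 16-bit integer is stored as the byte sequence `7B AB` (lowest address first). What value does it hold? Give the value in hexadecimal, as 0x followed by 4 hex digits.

0xAB7B

In little-endian order the low byte comes first in memory.
Reassemble most-significant byte first: AB 7B → 0xAB7B.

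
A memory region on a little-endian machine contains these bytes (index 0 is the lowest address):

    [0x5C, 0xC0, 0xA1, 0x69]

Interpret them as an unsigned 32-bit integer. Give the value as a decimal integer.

1772208220

In little-endian order the low byte comes first in memory.
Reassemble most-significant byte first: 69 A1 C0 5C → 0x69A1C05C.
0x69A1C05C = 1772208220.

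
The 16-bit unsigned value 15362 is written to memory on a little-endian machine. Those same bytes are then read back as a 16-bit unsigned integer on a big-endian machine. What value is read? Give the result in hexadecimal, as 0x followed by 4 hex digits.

15362 in 16-bit hexadecimal is 0x3C02.
Stored little-endian, the bytes at ascending addresses are 02 3C.
Read back as big-endian, the last byte is least significant, giving 0x023C.

0x023C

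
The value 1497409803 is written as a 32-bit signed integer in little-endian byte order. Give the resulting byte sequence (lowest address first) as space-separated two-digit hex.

1497409803 in hexadecimal, padded to 32 bits, is 0x5940A90B.
Split into bytes (most-significant first): 59 40 A9 0B.
Little-endian: lowest address holds the least-significant byte.
So at ascending addresses the bytes are 0B A9 40 59.

0B A9 40 59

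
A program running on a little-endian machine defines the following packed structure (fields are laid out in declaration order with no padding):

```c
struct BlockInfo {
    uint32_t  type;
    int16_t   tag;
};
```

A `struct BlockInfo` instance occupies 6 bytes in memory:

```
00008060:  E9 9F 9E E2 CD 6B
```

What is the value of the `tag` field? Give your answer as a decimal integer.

27597

`tag` follows `type` (4 bytes), so it starts at byte offset 4 and occupies 2 bytes.
Bytes at offsets 4..5: CD 6B.
Little-endian: lowest address holds the least-significant byte.
Reassemble most-significant byte first: 6B CD → 0x6BCD.
0x6BCD = 27597.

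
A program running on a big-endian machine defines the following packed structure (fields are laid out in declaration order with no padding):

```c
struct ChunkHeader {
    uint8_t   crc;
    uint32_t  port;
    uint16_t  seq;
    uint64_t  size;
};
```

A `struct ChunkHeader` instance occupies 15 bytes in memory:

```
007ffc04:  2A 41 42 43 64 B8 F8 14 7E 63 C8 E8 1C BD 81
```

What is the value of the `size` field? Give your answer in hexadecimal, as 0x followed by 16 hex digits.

`size` follows `crc` (1 B), `port` (4 B), `seq` (2 B), so it starts at offset 1 + 4 + 2 = 7 and occupies 8 bytes.
Bytes at offsets 7..14: 14 7E 63 C8 E8 1C BD 81.
In big-endian order the high byte comes first in memory.
The bytes are already most-significant first: 0x147E63C8E81CBD81.

0x147E63C8E81CBD81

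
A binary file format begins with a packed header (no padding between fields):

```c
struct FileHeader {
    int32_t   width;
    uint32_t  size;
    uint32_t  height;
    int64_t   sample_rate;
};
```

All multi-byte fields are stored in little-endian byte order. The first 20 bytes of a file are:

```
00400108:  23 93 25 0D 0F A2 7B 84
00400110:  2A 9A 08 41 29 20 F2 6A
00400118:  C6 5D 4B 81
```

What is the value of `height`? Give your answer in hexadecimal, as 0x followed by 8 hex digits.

0x41089A2A

`height` follows `width` (4 B), `size` (4 B), so it starts at offset 4 + 4 = 8 and occupies 4 bytes.
Bytes at offsets 8..11: 2A 9A 08 41.
Little-endian: lowest address holds the least-significant byte.
Reassemble most-significant byte first: 41 08 9A 2A → 0x41089A2A.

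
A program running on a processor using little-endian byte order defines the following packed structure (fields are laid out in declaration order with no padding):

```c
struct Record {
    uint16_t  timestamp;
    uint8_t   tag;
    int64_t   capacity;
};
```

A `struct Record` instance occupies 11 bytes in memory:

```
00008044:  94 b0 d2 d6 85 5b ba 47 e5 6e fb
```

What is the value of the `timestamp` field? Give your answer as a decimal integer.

`timestamp` is the first field, at byte offset 0, occupying 2 bytes.
Bytes at offsets 0..1: 94 B0.
Little-endian: lowest address holds the least-significant byte.
Reassemble most-significant byte first: B0 94 → 0xB094.
0xB094 = 45204.

45204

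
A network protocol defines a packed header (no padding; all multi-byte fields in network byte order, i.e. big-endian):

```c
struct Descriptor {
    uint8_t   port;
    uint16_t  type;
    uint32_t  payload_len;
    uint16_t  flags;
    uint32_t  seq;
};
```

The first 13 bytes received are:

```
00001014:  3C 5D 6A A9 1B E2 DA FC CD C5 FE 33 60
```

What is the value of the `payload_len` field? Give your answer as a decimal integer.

`payload_len` follows `port` (1 B), `type` (2 B), so it starts at offset 1 + 2 = 3 and occupies 4 bytes.
Bytes at offsets 3..6: A9 1B E2 DA.
Big-endian stores the most-significant byte at the lowest address.
The bytes are already most-significant first: 0xA91BE2DA.
0xA91BE2DA = 2837177050.

2837177050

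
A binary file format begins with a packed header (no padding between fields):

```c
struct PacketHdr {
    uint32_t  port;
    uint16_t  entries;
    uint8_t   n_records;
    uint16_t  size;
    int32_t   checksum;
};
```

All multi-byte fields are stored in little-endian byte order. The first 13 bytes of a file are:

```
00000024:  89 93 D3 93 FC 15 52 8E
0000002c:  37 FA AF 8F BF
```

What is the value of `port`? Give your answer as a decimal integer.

`port` is the first field, at byte offset 0, occupying 4 bytes.
Bytes at offsets 0..3: 89 93 D3 93.
Little-endian stores the least-significant byte at the lowest address.
Reassemble most-significant byte first: 93 D3 93 89 → 0x93D39389.
0x93D39389 = 2480116617.

2480116617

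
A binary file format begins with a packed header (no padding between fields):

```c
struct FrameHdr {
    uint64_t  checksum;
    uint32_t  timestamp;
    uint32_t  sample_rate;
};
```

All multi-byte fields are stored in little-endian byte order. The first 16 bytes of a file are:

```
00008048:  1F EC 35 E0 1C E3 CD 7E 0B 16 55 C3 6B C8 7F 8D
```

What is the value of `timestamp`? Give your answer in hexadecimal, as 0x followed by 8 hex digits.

0xC355160B

`timestamp` follows `checksum` (8 bytes), so it starts at byte offset 8 and occupies 4 bytes.
Bytes at offsets 8..11: 0B 16 55 C3.
Little-endian: lowest address holds the least-significant byte.
Reassemble most-significant byte first: C3 55 16 0B → 0xC355160B.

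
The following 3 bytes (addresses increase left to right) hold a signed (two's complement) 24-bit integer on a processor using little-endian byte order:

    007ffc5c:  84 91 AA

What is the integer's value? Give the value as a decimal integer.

Little-endian stores the least-significant byte at the lowest address.
Reassemble most-significant byte first: AA 91 84 → 0xAA9184.
Top bit is set, so as a signed 24-bit value this is 0xAA9184 − 2^24 = -5598844.

-5598844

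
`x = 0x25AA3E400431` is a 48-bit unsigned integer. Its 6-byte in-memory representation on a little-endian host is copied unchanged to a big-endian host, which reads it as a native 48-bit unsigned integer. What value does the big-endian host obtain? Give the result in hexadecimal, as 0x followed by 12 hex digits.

Stored little-endian, the bytes at ascending addresses are 31 04 40 3E AA 25.
Read back as big-endian, the last byte is least significant, giving 0x3104403EAA25.

0x3104403EAA25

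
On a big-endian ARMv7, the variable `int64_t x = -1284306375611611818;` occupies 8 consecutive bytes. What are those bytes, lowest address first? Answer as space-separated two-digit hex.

Two's complement of -1284306375611611818 in 64 bits: 1284306375611611818 = 0x11D2C5D815197AAA; invert → 0xEE2D3A27EAE68555; add 1 → 0xEE2D3A27EAE68556.
Split into bytes (most-significant first): EE 2D 3A 27 EA E6 85 56.
Big-endian stores the most-significant byte at the lowest address.
So the memory order matches the most-significant-first order: EE 2D 3A 27 EA E6 85 56.

EE 2D 3A 27 EA E6 85 56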